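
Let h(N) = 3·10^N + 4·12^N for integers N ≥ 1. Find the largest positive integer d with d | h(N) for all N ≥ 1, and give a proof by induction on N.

d = 6

Computing the first values: h(1) = 78 and h(2) = 876; gcd(78, 876) = 6, so d ≤ 6.
We prove 6 | 3·10^N + 4·12^N for all N ≥ 1 by induction on N.
When N = 1: h(1) = 78 = 6·(13), so 6 | h(1).
Inductive step: suppose the statement holds for some i ≥ 1, i.e. 6 | h(i). Then
h(i+1) − 12·h(i) = (3·10^(i+1) + 4·12^(i+1)) − 12·(3·10^i + 4·12^i) = (3)·10^i·(10 − 12) = (-6)·10^i. Since 6 | h(i) by the inductive hypothesis, 6 | 12·h(i); and 6 | -6 since -6 = 6·-1. Therefore 6 | h(i+1).
This completes the induction.
Therefore the largest such d is 6.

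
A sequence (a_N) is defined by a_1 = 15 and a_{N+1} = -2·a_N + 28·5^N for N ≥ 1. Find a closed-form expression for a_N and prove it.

a_N = -5(-2)^(N - 1) + 4·5^N

Computing the first terms: a_1 = 15, a_2 = 110, a_3 = 480. This suggests a_N = -5(-2)^(N - 1) + 4·5^N.
Base step (N = 1): the formula gives 15 = 15 = a_1.
For the inductive step, assume it holds for an arbitrary p ≥ 1, so a_p = -5(-2)^(p - 1) + 4·5^p.
Then a_{p+1} = -2·a_p + 28·5^p = -2·(-5(-2)^(p - 1) + 4·5^p) + 28·5^p = -5(-2)^p + 4·5^(p + 1) = -5(-2)^((p+1) - 1) + 4·5^(p+1),
which is the claimed formula at N = p+1.
This completes the induction.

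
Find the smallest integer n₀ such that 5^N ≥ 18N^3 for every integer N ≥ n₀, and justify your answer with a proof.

n₀ = 5

At N = 4: 625 < 1152, so the inequality fails and n₀ ≥ 5. We prove 5^N ≥ 18N^3 for all N ≥ 5.
When N = 5: 5^N = 3125 and 18N^3 = 2250, so 3125 ≥ 2250.
Suppose the result is true for N = r, so 5^r ≥ 18r^3.
Then 5^(r + 1) = 5·(5^r) ≥ 5·(18r^3).
Also, for r ≥ 5 we have 5·(18r^3) ≥ 18(r+1)^3, since 5 ≥ (1 + 1/r)^3 for all r ≥ 5.
Combining, 5^(r + 1) ≥ 18(r+1)^3.
By the principle of mathematical induction, the result holds for all N ≥ 5.
Hence the smallest such n₀ is 5.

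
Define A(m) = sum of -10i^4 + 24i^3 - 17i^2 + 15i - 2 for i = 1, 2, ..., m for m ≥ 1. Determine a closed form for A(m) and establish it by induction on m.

We claim A(m) = -m(2m^4 - m^3 - 3m^2 - 5m - 3) for all m ≥ 1.
When m = 1: A(1) = 10, and the closed form gives 10. They agree.
For the inductive step, assume it holds for an arbitrary i ≥ 1, so A(i) = i(-2i^4 + i^3 + 3i^2 + 5i + 3).
Then A(i+1) = A(i) + (-10i^4 - 16i^3 - 5i^2 + 13i + 10) = (i(-2i^4 + i^3 + 3i^2 + 5i + 3)) + (-10i^4 - 16i^3 - 5i^2 + 13i + 10).
Simplifying, A(i+1) = -(i + 1)(2i^4 + 7i^3 + 6i^2 - 6i - 10) = -(i+1)(2(i+1)^4 - (i+1)^3 - 3(i+1)^2 - 5(i+1) - 3),
which is the closed form with m = i+1.
This completes the induction.

A(m) = -m(2m^4 - m^3 - 3m^2 - 5m - 3)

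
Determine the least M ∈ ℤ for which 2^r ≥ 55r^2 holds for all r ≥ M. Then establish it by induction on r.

M = 14

At r = 13: 8192 < 9295, so the inequality fails and M ≥ 14. We prove 2^r ≥ 55r^2 for all r ≥ 14.
Base case (r = 14): 2^r = 16384 and 55r^2 = 10780, so 16384 ≥ 10780.
Inductive step: suppose the statement holds for some k ≥ 14, so 2^k ≥ 55k^2.
Then 2^(k + 1) = 2·(2^k) ≥ 2·(55k^2).
Also, for k ≥ 14 we have 2·(55k^2) ≥ 55(k+1)^2, since 2 ≥ (1 + 1/k)^2 for all k ≥ 14.
Combining, 2^(k + 1) ≥ 55(k+1)^2.
This completes the induction.
Hence the smallest such M is 14.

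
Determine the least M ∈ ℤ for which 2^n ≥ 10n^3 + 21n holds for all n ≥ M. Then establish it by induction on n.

At n = 15: 32768 < 34065, so the inequality fails and M ≥ 16. We prove 2^n ≥ 10n^3 + 21n for all n ≥ 16.
For the base case n = 16: 2^n = 65536 and 10n^3 + 21n = 41296, so 65536 ≥ 41296.
Inductive step: assume the claim holds for n = p, so 2^p ≥ 10p^3 + 21p.
Then 2^(p + 1) = 2·(2^p) ≥ 2·(10p^3 + 21p).
Also, for p ≥ 16 we have 2·(10p^3 + 21p) ≥ 10(p+1)^3 + 21(p+1), since 2·(10p^3 + 21p) − (10(p+1)^3 + 21(p+1)) = 10p^3 - 30p^2 - 9p - 31, which is nonnegative for all p ≥ 16.
Combining, 2^(p + 1) ≥ 10(p+1)^3 + 21(p+1).
By the principle of mathematical induction, the result holds for all n ≥ 16.
Hence the smallest such M is 16.

M = 16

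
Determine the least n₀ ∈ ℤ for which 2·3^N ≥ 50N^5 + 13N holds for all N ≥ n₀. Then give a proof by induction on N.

n₀ = 16

At N = 15: 28697814 < 37968945, so the inequality fails and n₀ ≥ 16. We prove 2·3^N ≥ 50N^5 + 13N for all N ≥ 16.
Base step (N = 16): 2·3^N = 86093442 and 50N^5 + 13N = 52429008, so 86093442 ≥ 52429008.
For the inductive step, assume it holds for an arbitrary i ≥ 16, so 2·3^i ≥ 50i^5 + 13i.
Then 2·3^(i + 1) = 3·(2·3^i) ≥ 3·(50i^5 + 13i).
Also, for i ≥ 16 we have 3·(50i^5 + 13i) ≥ 50(i+1)^5 + 13(i+1), since 3·(50i^5 + 13i) − (50(i+1)^5 + 13(i+1)) = 100i^5 - 250i^4 - 500i^3 - 500i^2 - 224i - 63, which is nonnegative for all i ≥ 16.
Combining, 2·3^(i + 1) ≥ 50(i+1)^5 + 13(i+1).
This completes the induction.
Hence the smallest such n₀ is 16.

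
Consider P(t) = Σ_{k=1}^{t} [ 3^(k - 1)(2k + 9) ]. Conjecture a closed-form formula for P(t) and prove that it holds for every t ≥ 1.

P(t) = 3^t(t + 4) - 4

We claim P(t) = 3^t(t + 4) - 4 for all t ≥ 1.
When t = 1: P(1) = 11, and the closed form gives 11. They agree.
Suppose the result is true for t = k, so P(k) = 3^k(k + 4) - 4.
Then P(k+1) = P(k) + (3^k(2k + 11)) = (3^k(k + 4) - 4) + (3^k(2k + 11)).
Simplifying, P(k+1) = 3·3^k·k + 15·3^k - 4 = 3^(k+1)((k+1) + 4) - 4,
which is the closed form with t = k+1.
This completes the induction.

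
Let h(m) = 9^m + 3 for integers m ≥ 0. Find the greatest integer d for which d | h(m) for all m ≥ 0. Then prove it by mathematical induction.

d = 4

Computing the first values: h(0) = 4 and h(1) = 12; gcd(4, 12) = 4, so d ≤ 4.
We prove 4 | 9^m + 3 for all m ≥ 0 by induction on m.
Base case (m = 0): h(0) = 4 = 4·(1), so 4 | h(0).
Inductive step: suppose the statement holds for some k ≥ 0, i.e. 4 | h(k). Then
h(k+1) = 9^(k+1) + 3 = 9·(9^k + 3) - 24 = 9·h(k) - 24. The first term is divisible by 4 by the inductive hypothesis, and -24 is divisible by 4. Hence 4 | h(k+1).
By induction, the statement is established for all m ≥ 0.
Therefore the largest such d is 4.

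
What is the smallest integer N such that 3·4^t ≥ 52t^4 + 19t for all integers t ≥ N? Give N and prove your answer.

N = 9

At t = 8: 196608 < 213144, so the inequality fails and N ≥ 9. We prove 3·4^t ≥ 52t^4 + 19t for all t ≥ 9.
For the base case t = 9: 3·4^t = 786432 and 52t^4 + 19t = 341343, so 786432 ≥ 341343.
Inductive step: suppose the statement holds for some r ≥ 9, so 3·4^r ≥ 52r^4 + 19r.
Then 3·4^(r + 1) = 4·(3·4^r) ≥ 4·(52r^4 + 19r).
Also, for r ≥ 9 we have 4·(52r^4 + 19r) ≥ 52(r+1)^4 + 19(r+1), since 4·(52r^4 + 19r) − (52(r+1)^4 + 19(r+1)) = 156r^4 - 208r^3 - 312r^2 - 151r - 71, which is nonnegative for all r ≥ 9.
Combining, 3·4^(r + 1) ≥ 52(r+1)^4 + 19(r+1).
This completes the induction.
Hence the smallest such N is 9.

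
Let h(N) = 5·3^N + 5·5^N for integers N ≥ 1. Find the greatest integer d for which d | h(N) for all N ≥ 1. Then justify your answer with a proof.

d = 10

Computing the first values: h(1) = 40 and h(2) = 170; gcd(40, 170) = 10, so d ≤ 10.
We prove 10 | 5·3^N + 5·5^N for all N ≥ 1 by induction on N.
Base step (N = 1): h(1) = 40 = 10·(4), so 10 | h(1).
Inductive step: assume the claim holds for N = k, i.e. 10 | h(k). Then
h(k+1) − 5·h(k) = (5·3^(k+1) + 5·5^(k+1)) − 5·(5·3^k + 5·5^k) = (5)·3^k·(3 − 5) = (-10)·3^k. Since 10 | h(k) by the inductive hypothesis, 10 | 5·h(k); and 10 | -10 since -10 = 10·-1. Therefore 10 | h(k+1).
By induction, the statement is established for all N ≥ 1.
Therefore the largest such d is 10.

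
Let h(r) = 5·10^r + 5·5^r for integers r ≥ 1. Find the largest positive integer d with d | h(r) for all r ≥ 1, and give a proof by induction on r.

Computing the first values: h(1) = 75 and h(2) = 625; gcd(75, 625) = 25, so d ≤ 25.
We prove 25 | 5·10^r + 5·5^r for all r ≥ 1 by induction on r.
Base step (r = 1): h(1) = 75 = 25·(3), so 25 | h(1).
Inductive step: suppose the statement holds for some m ≥ 1, i.e. 25 | h(m). Then
h(m+1) − 10·h(m) = (5·10^(m+1) + 5·5^(m+1)) − 10·(5·10^m + 5·5^m) = (5)·5^m·(5 − 10) = (-25)·5^m. Since 25 | h(m) by the inductive hypothesis, 25 | 10·h(m); and 25 | -25 since -25 = 25·-1. Therefore 25 | h(m+1).
By induction, the statement is established for all r ≥ 1.
Therefore the largest such d is 25.

d = 25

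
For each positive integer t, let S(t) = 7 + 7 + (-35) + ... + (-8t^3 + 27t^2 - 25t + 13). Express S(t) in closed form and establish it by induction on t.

S(t) = -t(2t^3 - 5t^2 + t - 5)

We claim S(t) = -t(2t^3 - 5t^2 + t - 5) for all t ≥ 1.
When t = 1: S(1) = 7, and the closed form gives 7. They agree.
Suppose the result is true for t = i, so S(i) = i(-2i^3 + 5i^2 - i + 5).
Then S(i+1) = S(i) + (-8i^3 + 3i^2 + 5i + 7) = (i(-2i^3 + 5i^2 - i + 5)) + (-8i^3 + 3i^2 + 5i + 7).
Simplifying, S(i+1) = -(i + 1)(2i^3 + i^2 - 3i - 7) = -(i+1)(2(i+1)^3 - 5(i+1)^2 + (i+1) - 5),
which is the closed form with t = i+1.
Hence, by induction on t, the claim holds for every t ≥ 1.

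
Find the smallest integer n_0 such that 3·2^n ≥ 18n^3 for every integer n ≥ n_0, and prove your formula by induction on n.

At n = 14: 49152 < 49392, so the inequality fails and n_0 ≥ 15. We prove 3·2^n ≥ 18n^3 for all n ≥ 15.
Base case (n = 15): 3·2^n = 98304 and 18n^3 = 60750, so 98304 ≥ 60750.
Inductive step: suppose the statement holds for some r ≥ 15, so 3·2^r ≥ 18r^3.
Then 3·2^(r + 1) = 2·(3·2^r) ≥ 2·(18r^3).
Also, for r ≥ 15 we have 2·(18r^3) ≥ 18(r+1)^3, since 2 ≥ (1 + 1/r)^3 for all r ≥ 15.
Combining, 3·2^(r + 1) ≥ 18(r+1)^3.
By induction, the statement is established for all n ≥ 15.
Hence the smallest such n_0 is 15.

n_0 = 15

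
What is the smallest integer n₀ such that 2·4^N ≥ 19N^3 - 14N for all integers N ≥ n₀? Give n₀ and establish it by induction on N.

n₀ = 6

At N = 5: 2048 < 2305, so the inequality fails and n₀ ≥ 6. We prove 2·4^N ≥ 19N^3 - 14N for all N ≥ 6.
When N = 6: 2·4^N = 8192 and 19N^3 - 14N = 4020, so 8192 ≥ 4020.
For the inductive step, assume it holds for an arbitrary p ≥ 6, so 2·4^p ≥ 19p^3 - 14p.
Then 2·4^(p + 1) = 4·(2·4^p) ≥ 4·(19p^3 - 14p).
Also, for p ≥ 6 we have 4·(19p^3 - 14p) ≥ 19(p+1)^3 - 14(p+1), since 4·(19p^3 - 14p) − (19(p+1)^3 - 14(p+1)) = 57p^3 - 57p^2 - 99p - 5, which is nonnegative for all p ≥ 6.
Combining, 2·4^(p + 1) ≥ 19(p+1)^3 - 14(p+1).
By induction, the statement is established for all N ≥ 6.
Hence the smallest such n₀ is 6.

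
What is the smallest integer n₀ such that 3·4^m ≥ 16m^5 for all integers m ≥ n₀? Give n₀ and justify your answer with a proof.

n₀ = 10

At m = 9: 786432 < 944784, so the inequality fails and n₀ ≥ 10. We prove 3·4^m ≥ 16m^5 for all m ≥ 10.
Base case (m = 10): 3·4^m = 3145728 and 16m^5 = 1600000, so 3145728 ≥ 1600000.
For the inductive step, assume it holds for an arbitrary j ≥ 10, so 3·4^j ≥ 16j^5.
Then 3·4^(j + 1) = 4·(3·4^j) ≥ 4·(16j^5).
Also, for j ≥ 10 we have 4·(16j^5) ≥ 16(j+1)^5, since 4 ≥ (1 + 1/j)^5 for all j ≥ 10.
Combining, 3·4^(j + 1) ≥ 16(j+1)^5.
Hence, by induction on m, the claim holds for every m ≥ 10.
Hence the smallest such n₀ is 10.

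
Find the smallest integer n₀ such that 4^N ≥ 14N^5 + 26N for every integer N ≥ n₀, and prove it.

n₀ = 11

At N = 10: 1048576 < 1400260, so the inequality fails and n₀ ≥ 11. We prove 4^N ≥ 14N^5 + 26N for all N ≥ 11.
For the base case N = 11: 4^N = 4194304 and 14N^5 + 26N = 2255000, so 4194304 ≥ 2255000.
Inductive step: assume the claim holds for N = m, so 4^m ≥ 14m^5 + 26m.
Then 4^(m + 1) = 4·(4^m) ≥ 4·(14m^5 + 26m).
Also, for m ≥ 11 we have 4·(14m^5 + 26m) ≥ 14(m+1)^5 + 26(m+1), since 4·(14m^5 + 26m) − (14(m+1)^5 + 26(m+1)) = 42m^5 - 70m^4 - 140m^3 - 140m^2 + 8m - 40, which is nonnegative for all m ≥ 11.
Combining, 4^(m + 1) ≥ 14(m+1)^5 + 26(m+1).
Hence, by induction on N, the claim holds for every N ≥ 11.
Hence the smallest such n₀ is 11.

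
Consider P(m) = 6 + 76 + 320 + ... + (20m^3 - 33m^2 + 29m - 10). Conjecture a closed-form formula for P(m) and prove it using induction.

P(m) = m(5m^3 - m^2 + 3m - 1)

We claim P(m) = m(5m^3 - m^2 + 3m - 1) for all m ≥ 1.
When m = 1: P(1) = 6, and the closed form gives 6. They agree.
Suppose the result is true for m = j, so P(j) = j(5j^3 - j^2 + 3j - 1).
Then P(j+1) = P(j) + (20j^3 + 27j^2 + 23j + 6) = (j(5j^3 - j^2 + 3j - 1)) + (20j^3 + 27j^2 + 23j + 6).
Simplifying, P(j+1) = (j + 1)(5j^3 + 14j^2 + 16j + 6) = (j+1)(5(j+1)^3 - (j+1)^2 + 3(j+1) - 1),
which is the closed form with m = j+1.
Hence, by induction on m, the claim holds for every m ≥ 1.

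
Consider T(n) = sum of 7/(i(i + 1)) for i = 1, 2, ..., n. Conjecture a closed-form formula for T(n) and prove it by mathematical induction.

We claim T(n) = 7n/(n + 1) for all n ≥ 1.
Base case (n = 1): T(1) = 7/2, and the closed form gives 7/2. They agree.
Suppose the result is true for n = i, so T(i) = 7i/(i + 1).
Then T(i+1) = T(i) + (7/((i + 1)(i + 2))) = (7i/(i + 1)) + (7/((i + 1)(i + 2))).
Simplifying, T(i+1) = 7(i + 1)/(i + 2) = 7(i+1)/((i+1) + 1),
which is the closed form with n = i+1.
By the principle of mathematical induction, the result holds for all n ≥ 1.

T(n) = 7n/(n + 1)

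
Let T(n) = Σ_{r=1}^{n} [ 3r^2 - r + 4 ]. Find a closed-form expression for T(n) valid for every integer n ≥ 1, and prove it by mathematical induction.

T(n) = n(n^2 + n + 4)

We claim T(n) = n(n^2 + n + 4) for all n ≥ 1.
Base case (n = 1): T(1) = 6, and the closed form gives 6. They agree.
Suppose the result is true for n = r, so T(r) = r(r^2 + r + 4).
Then T(r+1) = T(r) + (-r + 3(r + 1)^2 + 3) = (r(r^2 + r + 4)) + (-r + 3(r + 1)^2 + 3).
Simplifying, T(r+1) = (r + 1)(r^2 + 3r + 6) = (r+1)((r+1)^2 + (r+1) + 4),
which is the closed form with n = r+1.
By induction, the statement is established for all n ≥ 1.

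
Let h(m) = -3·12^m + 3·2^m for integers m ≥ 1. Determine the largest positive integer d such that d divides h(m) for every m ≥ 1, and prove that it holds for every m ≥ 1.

Computing the first values: h(1) = -30 and h(2) = -420; gcd(-30, -420) = 30, so d ≤ 30.
We prove 30 | -3·12^m + 3·2^m for all m ≥ 1 by induction on m.
Base case (m = 1): h(1) = -30 = 30·(-1), so 30 | h(1).
Inductive step: assume the claim holds for m = p, i.e. 30 | h(p). Then
h(p+1) − 12·h(p) = (-3·12^(p+1) + 3·2^(p+1)) − 12·(-3·12^p + 3·2^p) = (3)·2^p·(2 − 12) = (-30)·2^p. Since 30 | h(p) by the inductive hypothesis, 30 | 12·h(p); and 30 | -30 since -30 = 30·-1. Therefore 30 | h(p+1).
By induction, the statement is established for all m ≥ 1.
Therefore the largest such d is 30.

d = 30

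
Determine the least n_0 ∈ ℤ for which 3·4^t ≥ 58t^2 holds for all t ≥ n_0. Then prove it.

n_0 = 5

At t = 4: 768 < 928, so the inequality fails and n_0 ≥ 5. We prove 3·4^t ≥ 58t^2 for all t ≥ 5.
For the base case t = 5: 3·4^t = 3072 and 58t^2 = 1450, so 3072 ≥ 1450.
Inductive step: assume the claim holds for t = i, so 3·4^i ≥ 58i^2.
Then 3·4^(i + 1) = 4·(3·4^i) ≥ 4·(58i^2).
Also, for i ≥ 5 we have 4·(58i^2) ≥ 58(i+1)^2, since 4 ≥ (1 + 1/i)^2 for all i ≥ 5.
Combining, 3·4^(i + 1) ≥ 58(i+1)^2.
This completes the induction.
Hence the smallest such n_0 is 5.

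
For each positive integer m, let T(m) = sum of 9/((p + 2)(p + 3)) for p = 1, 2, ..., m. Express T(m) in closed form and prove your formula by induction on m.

T(m) = 3m/(m + 3)

We claim T(m) = 3m/(m + 3) for all m ≥ 1.
When m = 1: T(1) = 3/4, and the closed form gives 3/4. They agree.
Inductive step: suppose the statement holds for some p ≥ 1, so T(p) = 3p/(p + 3).
Then T(p+1) = T(p) + (9/((p + 3)(p + 4))) = (3p/(p + 3)) + (9/((p + 3)(p + 4))).
Simplifying, T(p+1) = 3(p + 1)/(p + 4) = 3(p+1)/((p+1) + 3),
which is the closed form with m = p+1.
This completes the induction.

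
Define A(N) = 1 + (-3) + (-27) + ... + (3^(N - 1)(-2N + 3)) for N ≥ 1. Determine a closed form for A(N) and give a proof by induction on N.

We claim A(N) = 3^N(-N + 2) - 2 for all N ≥ 1.
Base step (N = 1): A(1) = 1, and the closed form gives 1. They agree.
Inductive step: suppose the statement holds for some j ≥ 1, so A(j) = 3^j(-j + 2) - 2.
Then A(j+1) = A(j) + (3^j(-2j + 1)) = (3^j(-j + 2) - 2) + (3^j(-2j + 1)).
Simplifying, A(j+1) = -3^(j + 1)j + 3^(j + 1) - 2 = 3^(j+1)(-(j+1) + 2) - 2,
which is the closed form with N = j+1.
By induction, the statement is established for all N ≥ 1.

A(N) = 3^N(-N + 2) - 2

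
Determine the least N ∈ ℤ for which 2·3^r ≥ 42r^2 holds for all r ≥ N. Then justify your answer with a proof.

N = 7

At r = 6: 1458 < 1512, so the inequality fails and N ≥ 7. We prove 2·3^r ≥ 42r^2 for all r ≥ 7.
For the base case r = 7: 2·3^r = 4374 and 42r^2 = 2058, so 4374 ≥ 2058.
For the inductive step, assume it holds for an arbitrary m ≥ 7, so 2·3^m ≥ 42m^2.
Then 2·3^(m + 1) = 3·(2·3^m) ≥ 3·(42m^2).
Also, for m ≥ 7 we have 3·(42m^2) ≥ 42(m+1)^2, since 3 ≥ (1 + 1/m)^2 for all m ≥ 7.
Combining, 2·3^(m + 1) ≥ 42(m+1)^2.
Hence, by induction on r, the claim holds for every r ≥ 7.
Hence the smallest such N is 7.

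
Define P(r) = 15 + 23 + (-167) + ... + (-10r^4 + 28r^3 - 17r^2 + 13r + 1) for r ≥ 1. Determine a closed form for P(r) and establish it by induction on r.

P(r) = -r(2r^4 - 2r^3 - 5r^2 - 5r - 5)

We claim P(r) = -r(2r^4 - 2r^3 - 5r^2 - 5r - 5) for all r ≥ 1.
Base step (r = 1): P(1) = 15, and the closed form gives 15. They agree.
For the inductive step, assume it holds for an arbitrary m ≥ 1, so P(m) = m(-2m^4 + 2m^3 + 5m^2 + 5m + 5).
Then P(m+1) = P(m) + (-10m^4 - 12m^3 + 7m^2 + 23m + 15) = (m(-2m^4 + 2m^3 + 5m^2 + 5m + 5)) + (-10m^4 - 12m^3 + 7m^2 + 23m + 15).
Simplifying, P(m+1) = -(m + 1)(2m^4 + 6m^3 + m^2 - 13m - 15) = -(m+1)(2(m+1)^4 - 2(m+1)^3 - 5(m+1)^2 - 5(m+1) - 5),
which is the closed form with r = m+1.
By the principle of mathematical induction, the result holds for all r ≥ 1.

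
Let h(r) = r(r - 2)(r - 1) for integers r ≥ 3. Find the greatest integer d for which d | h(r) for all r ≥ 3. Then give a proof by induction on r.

d = 6

Computing the first values: h(3) = 6 and h(4) = 24; gcd(6, 24) = 6, so d ≤ 6.
We prove 6 | r(r - 2)(r - 1) for all r ≥ 3 by induction on r.
Base step (r = 3): h(3) = 6 = 6·(1), so 6 | h(3).
Inductive step: assume the claim holds for r = k, i.e. 6 | h(k). Then
h(k+1) − h(k) = (k-1)·k·(k+1) − (k-2)·(k-1)·k = (k-1)·k·[(k+1) − (k-2)] = 3·(k-1)·k. The product of 2 consecutive integers is divisible by (2)! = 2, so h(k+1) − h(k) is divisible by 3·2 = 6. By the inductive hypothesis 6 | h(k), hence 6 | h(k+1).
By induction, the statement is established for all r ≥ 3.
Therefore the largest such d is 6.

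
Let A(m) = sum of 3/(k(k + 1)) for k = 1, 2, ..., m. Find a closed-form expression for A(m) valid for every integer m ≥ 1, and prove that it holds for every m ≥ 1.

We claim A(m) = 3m/(m + 1) for all m ≥ 1.
When m = 1: A(1) = 3/2, and the closed form gives 3/2. They agree.
For the inductive step, assume it holds for an arbitrary k ≥ 1, so A(k) = 3k/(k + 1).
Then A(k+1) = A(k) + (3/((k + 1)(k + 2))) = (3k/(k + 1)) + (3/((k + 1)(k + 2))).
Simplifying, A(k+1) = 3(k + 1)/(k + 2) = 3(k+1)/((k+1) + 1),
which is the closed form with m = k+1.
By the principle of mathematical induction, the result holds for all m ≥ 1.

A(m) = 3m/(m + 1)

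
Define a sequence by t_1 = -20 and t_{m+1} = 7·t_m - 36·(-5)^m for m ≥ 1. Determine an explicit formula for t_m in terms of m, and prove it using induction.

t_m = 3(-5)^m - 5·7^(m - 1)

Computing the first terms: t_1 = -20, t_2 = 40, t_3 = -620. This suggests t_m = 3(-5)^m - 5·7^(m - 1).
Base step (m = 1): the formula gives -20 = -20 = t_1.
Suppose the result is true for m = j, so t_j = 3(-5)^j - 5·7^(j - 1).
Then t_{j+1} = 7·t_j - 36·(-5)^j = 7·(3(-5)^j - 5·7^(j - 1)) - 36·(-5)^j = 3(-5)^(j + 1) - 5·7^j = 3(-5)^(j+1) - 5·7^((j+1) - 1),
which is the claimed formula at m = j+1.
Hence, by induction on m, the claim holds for every m ≥ 1.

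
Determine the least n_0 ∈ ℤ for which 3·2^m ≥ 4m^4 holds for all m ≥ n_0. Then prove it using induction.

At m = 16: 196608 < 262144, so the inequality fails and n_0 ≥ 17. We prove 3·2^m ≥ 4m^4 for all m ≥ 17.
Base case (m = 17): 3·2^m = 393216 and 4m^4 = 334084, so 393216 ≥ 334084.
Suppose the result is true for m = p, so 3·2^p ≥ 4p^4.
Then 3·2^(p + 1) = 2·(3·2^p) ≥ 2·(4p^4).
Also, for p ≥ 17 we have 2·(4p^4) ≥ 4(p+1)^4, since 2 ≥ (1 + 1/p)^4 for all p ≥ 17.
Combining, 3·2^(p + 1) ≥ 4(p+1)^4.
By induction, the statement is established for all m ≥ 17.
Hence the smallest such n_0 is 17.

n_0 = 17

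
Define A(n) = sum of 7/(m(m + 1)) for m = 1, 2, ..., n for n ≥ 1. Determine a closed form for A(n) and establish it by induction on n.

A(n) = 7n/(n + 1)

We claim A(n) = 7n/(n + 1) for all n ≥ 1.
For the base case n = 1: A(1) = 7/2, and the closed form gives 7/2. They agree.
For the inductive step, assume it holds for an arbitrary m ≥ 1, so A(m) = 7m/(m + 1).
Then A(m+1) = A(m) + (7/((m + 1)(m + 2))) = (7m/(m + 1)) + (7/((m + 1)(m + 2))).
Simplifying, A(m+1) = 7(m + 1)/(m + 2) = 7(m+1)/((m+1) + 1),
which is the closed form with n = m+1.
By the principle of mathematical induction, the result holds for all n ≥ 1.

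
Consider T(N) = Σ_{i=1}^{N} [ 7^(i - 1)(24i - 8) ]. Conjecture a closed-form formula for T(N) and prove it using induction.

We claim T(N) = 2·7^N(2N - 1) + 2 for all N ≥ 1.
When N = 1: T(1) = 16, and the closed form gives 16. They agree.
Suppose the result is true for N = i, so T(i) = 2·7^i(2i - 1) + 2.
Then T(i+1) = T(i) + (7^i(24i + 16)) = (2·7^i(2i - 1) + 2) + (7^i(24i + 16)).
Simplifying, T(i+1) = 28·7^i·i + 14·7^i + 2 = 2·7^(i+1)(2(i+1) - 1) + 2,
which is the closed form with N = i+1.
By induction, the statement is established for all N ≥ 1.

T(N) = 2·7^N(2N - 1) + 2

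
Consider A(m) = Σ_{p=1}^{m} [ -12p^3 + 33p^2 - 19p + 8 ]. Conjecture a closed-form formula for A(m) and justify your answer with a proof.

A(m) = -m(3m^3 - 5m^2 - 4m - 4)

We claim A(m) = -m(3m^3 - 5m^2 - 4m - 4) for all m ≥ 1.
For the base case m = 1: A(1) = 10, and the closed form gives 10. They agree.
Suppose the result is true for m = p, so A(p) = p(-3p^3 + 5p^2 + 4p + 4).
Then A(p+1) = A(p) + (-12p^3 - 3p^2 + 11p + 10) = (p(-3p^3 + 5p^2 + 4p + 4)) + (-12p^3 - 3p^2 + 11p + 10).
Simplifying, A(p+1) = -(p + 1)(3p^3 + 4p^2 - 5p - 10) = -(p+1)(3(p+1)^3 - 5(p+1)^2 - 4(p+1) - 4),
which is the closed form with m = p+1.
Hence, by induction on m, the claim holds for every m ≥ 1.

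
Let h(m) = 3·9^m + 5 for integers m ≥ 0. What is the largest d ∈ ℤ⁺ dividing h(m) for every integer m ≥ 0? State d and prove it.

d = 8

Computing the first values: h(0) = 8 and h(1) = 32; gcd(8, 32) = 8, so d ≤ 8.
We prove 8 | 3·9^m + 5 for all m ≥ 0 by induction on m.
Base case (m = 0): h(0) = 8 = 8·(1), so 8 | h(0).
Inductive step: assume the claim holds for m = j, i.e. 8 | h(j). Then
h(j+1) = 3·9^(j+1) + 5 = 9·(3·9^j + 5) - 40 = 9·h(j) - 40. The first term is divisible by 8 by the inductive hypothesis, and -40 is divisible by 8. Hence 8 | h(j+1).
This completes the induction.
Therefore the largest such d is 8.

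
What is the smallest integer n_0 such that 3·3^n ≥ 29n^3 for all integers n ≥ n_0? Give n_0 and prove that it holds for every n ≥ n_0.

n_0 = 8

At n = 7: 6561 < 9947, so the inequality fails and n_0 ≥ 8. We prove 3·3^n ≥ 29n^3 for all n ≥ 8.
Base step (n = 8): 3·3^n = 19683 and 29n^3 = 14848, so 19683 ≥ 14848.
For the inductive step, assume it holds for an arbitrary r ≥ 8, so 3·3^r ≥ 29r^3.
Then 3·3^(r + 1) = 3·(3·3^r) ≥ 3·(29r^3).
Also, for r ≥ 8 we have 3·(29r^3) ≥ 29(r+1)^3, since 3 ≥ (1 + 1/r)^3 for all r ≥ 8.
Combining, 3·3^(r + 1) ≥ 29(r+1)^3.
By induction, the statement is established for all n ≥ 8.
Hence the smallest such n_0 is 8.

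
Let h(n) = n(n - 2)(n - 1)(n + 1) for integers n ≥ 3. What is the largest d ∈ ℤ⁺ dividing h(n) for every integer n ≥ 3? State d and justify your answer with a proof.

d = 24

Computing the first values: h(3) = 24 and h(4) = 120; gcd(24, 120) = 24, so d ≤ 24.
We prove 24 | n(n - 2)(n - 1)(n + 1) for all n ≥ 3 by induction on n.
Base step (n = 3): h(3) = 24 = 24·(1), so 24 | h(3).
Inductive step: assume the claim holds for n = k, i.e. 24 | h(k). Then
h(k+1) − h(k) = (k-1)·k·(k+1)·(k+2) − (k-2)·(k-1)·k·(k+1) = (k-1)·k·(k+1)·[(k+2) − (k-2)] = 4·(k-1)·k·(k+1). The product of 3 consecutive integers is divisible by (3)! = 6, so h(k+1) − h(k) is divisible by 4·6 = 24. By the inductive hypothesis 24 | h(k), hence 24 | h(k+1).
By the principle of mathematical induction, the result holds for all n ≥ 3.
Therefore the largest such d is 24.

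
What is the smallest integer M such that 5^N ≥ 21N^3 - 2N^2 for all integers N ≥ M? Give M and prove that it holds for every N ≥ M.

M = 5

At N = 4: 625 < 1312, so the inequality fails and M ≥ 5. We prove 5^N ≥ 21N^3 - 2N^2 for all N ≥ 5.
Base step (N = 5): 5^N = 3125 and 21N^3 - 2N^2 = 2575, so 3125 ≥ 2575.
Suppose the result is true for N = p, so 5^p ≥ 21p^3 - 2p^2.
Then 5^(p + 1) = 5·(5^p) ≥ 5·(21p^3 - 2p^2).
Also, for p ≥ 5 we have 5·(21p^3 - 2p^2) ≥ 21(p+1)^3 - 2(p+1)^2, since 5·(21p^3 - 2p^2) − (21(p+1)^3 - 2(p+1)^2) = 84p^3 - 71p^2 - 59p - 19, which is nonnegative for all p ≥ 5.
Combining, 5^(p + 1) ≥ 21(p+1)^3 - 2(p+1)^2.
By the principle of mathematical induction, the result holds for all N ≥ 5.
Hence the smallest such M is 5.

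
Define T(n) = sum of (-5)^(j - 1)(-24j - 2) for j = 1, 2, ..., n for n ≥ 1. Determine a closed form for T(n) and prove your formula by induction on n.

T(n) = (-5)^n(4n + 1) - 1

We claim T(n) = (-5)^n(4n + 1) - 1 for all n ≥ 1.
Base case (n = 1): T(1) = -26, and the closed form gives -26. They agree.
Inductive step: suppose the statement holds for some j ≥ 1, so T(j) = (-5)^j(4j + 1) - 1.
Then T(j+1) = T(j) + ((-5)^j(-24j - 26)) = ((-5)^j(4j + 1) - 1) + ((-5)^j(-24j - 26)).
Simplifying, T(j+1) = -20(-5)^j·j - 25(-5)^j - 1 = (-5)^(j+1)(4(j+1) + 1) - 1,
which is the closed form with n = j+1.
This completes the induction.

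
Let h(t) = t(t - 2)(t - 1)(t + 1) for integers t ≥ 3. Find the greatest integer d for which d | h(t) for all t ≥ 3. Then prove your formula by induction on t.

d = 24

Computing the first values: h(3) = 24 and h(4) = 120; gcd(24, 120) = 24, so d ≤ 24.
We prove 24 | t(t - 2)(t - 1)(t + 1) for all t ≥ 3 by induction on t.
Base case (t = 3): h(3) = 24 = 24·(1), so 24 | h(3).
Inductive step: suppose the statement holds for some p ≥ 3, i.e. 24 | h(p). Then
h(p+1) − h(p) = (p-1)·p·(p+1)·(p+2) − (p-2)·(p-1)·p·(p+1) = (p-1)·p·(p+1)·[(p+2) − (p-2)] = 4·(p-1)·p·(p+1). The product of 3 consecutive integers is divisible by (3)! = 6, so h(p+1) − h(p) is divisible by 4·6 = 24. By the inductive hypothesis 24 | h(p), hence 24 | h(p+1).
Hence, by induction on t, the claim holds for every t ≥ 3.
Therefore the largest such d is 24.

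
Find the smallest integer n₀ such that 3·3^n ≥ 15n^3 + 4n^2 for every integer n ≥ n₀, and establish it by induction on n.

At n = 6: 2187 < 3384, so the inequality fails and n₀ ≥ 7. We prove 3·3^n ≥ 15n^3 + 4n^2 for all n ≥ 7.
When n = 7: 3·3^n = 6561 and 15n^3 + 4n^2 = 5341, so 6561 ≥ 5341.
For the inductive step, assume it holds for an arbitrary k ≥ 7, so 3·3^k ≥ 15k^3 + 4k^2.
Then 3·3^(k + 1) = 3·(3·3^k) ≥ 3·(15k^3 + 4k^2).
Also, for k ≥ 7 we have 3·(15k^3 + 4k^2) ≥ 15(k+1)^3 + 4(k+1)^2, since 3·(15k^3 + 4k^2) − (15(k+1)^3 + 4(k+1)^2) = 30k^3 - 37k^2 - 53k - 19, which is nonnegative for all k ≥ 7.
Combining, 3·3^(k + 1) ≥ 15(k+1)^3 + 4(k+1)^2.
Hence, by induction on n, the claim holds for every n ≥ 7.
Hence the smallest such n₀ is 7.

n₀ = 7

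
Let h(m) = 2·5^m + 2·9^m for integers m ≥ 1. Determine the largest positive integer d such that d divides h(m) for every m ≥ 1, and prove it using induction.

Computing the first values: h(1) = 28 and h(2) = 212; gcd(28, 212) = 4, so d ≤ 4.
We prove 4 | 2·5^m + 2·9^m for all m ≥ 1 by induction on m.
Base step (m = 1): h(1) = 28 = 4·(7), so 4 | h(1).
Suppose the result is true for m = p, i.e. 4 | h(p). Then
h(p+1) − 9·h(p) = (2·5^(p+1) + 2·9^(p+1)) − 9·(2·5^p + 2·9^p) = (2)·5^p·(5 − 9) = (-8)·5^p. Since 4 | h(p) by the inductive hypothesis, 4 | 9·h(p); and 4 | -8 since -8 = 4·-2. Therefore 4 | h(p+1).
Hence, by induction on m, the claim holds for every m ≥ 1.
Therefore the largest such d is 4.

d = 4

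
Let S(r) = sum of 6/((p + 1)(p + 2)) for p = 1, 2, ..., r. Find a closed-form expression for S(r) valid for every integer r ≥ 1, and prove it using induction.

We claim S(r) = 3r/(r + 2) for all r ≥ 1.
When r = 1: S(1) = 1, and the closed form gives 1. They agree.
For the inductive step, assume it holds for an arbitrary p ≥ 1, so S(p) = 3p/(p + 2).
Then S(p+1) = S(p) + (6/((p + 2)(p + 3))) = (3p/(p + 2)) + (6/((p + 2)(p + 3))).
Simplifying, S(p+1) = 3(p + 1)/(p + 3) = 3(p+1)/((p+1) + 2),
which is the closed form with r = p+1.
Hence, by induction on r, the claim holds for every r ≥ 1.

S(r) = 3r/(r + 2)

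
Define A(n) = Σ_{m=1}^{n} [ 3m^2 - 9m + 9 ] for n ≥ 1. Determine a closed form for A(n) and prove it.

We claim A(n) = n(n^2 - 3n + 5) for all n ≥ 1.
When n = 1: A(1) = 3, and the closed form gives 3. They agree.
For the inductive step, assume it holds for an arbitrary m ≥ 1, so A(m) = m(m^2 - 3m + 5).
Then A(m+1) = A(m) + (3m^2 - 3m + 3) = (m(m^2 - 3m + 5)) + (3m^2 - 3m + 3).
Simplifying, A(m+1) = (m + 1)(m^2 - m + 3) = (m+1)((m+1)^2 - 3(m+1) + 5),
which is the closed form with n = m+1.
By the principle of mathematical induction, the result holds for all n ≥ 1.

A(n) = n(n^2 - 3n + 5)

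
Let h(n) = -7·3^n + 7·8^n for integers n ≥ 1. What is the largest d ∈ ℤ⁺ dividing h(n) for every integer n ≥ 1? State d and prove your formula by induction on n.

Computing the first values: h(1) = 35 and h(2) = 385; gcd(35, 385) = 35, so d ≤ 35.
We prove 35 | -7·3^n + 7·8^n for all n ≥ 1 by induction on n.
Base case (n = 1): h(1) = 35 = 35·(1), so 35 | h(1).
Inductive step: assume the claim holds for n = j, i.e. 35 | h(j). Then
h(j+1) − 8·h(j) = (-7·3^(j+1) + 7·8^(j+1)) − 8·(-7·3^j + 7·8^j) = (-7)·3^j·(3 − 8) = (35)·3^j. Since 35 | h(j) by the inductive hypothesis, 35 | 8·h(j); and 35 | 35 since 35 = 35·1. Therefore 35 | h(j+1).
Hence, by induction on n, the claim holds for every n ≥ 1.
Therefore the largest such d is 35.

d = 35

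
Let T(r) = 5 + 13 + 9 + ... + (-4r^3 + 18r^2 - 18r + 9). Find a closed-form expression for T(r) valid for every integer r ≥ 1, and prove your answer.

T(r) = -r(r^3 - 4r^2 + r - 3)

We claim T(r) = -r(r^3 - 4r^2 + r - 3) for all r ≥ 1.
Base case (r = 1): T(1) = 5, and the closed form gives 5. They agree.
Inductive step: assume the claim holds for r = j, so T(j) = j(-j^3 + 4j^2 - j + 3).
Then T(j+1) = T(j) + (-4j^3 + 6j^2 + 6j + 5) = (j(-j^3 + 4j^2 - j + 3)) + (-4j^3 + 6j^2 + 6j + 5).
Simplifying, T(j+1) = -(j + 1)(j^3 - j^2 - 4j - 5) = -(j+1)((j+1)^3 - 4(j+1)^2 + (j+1) - 3),
which is the closed form with r = j+1.
By the principle of mathematical induction, the result holds for all r ≥ 1.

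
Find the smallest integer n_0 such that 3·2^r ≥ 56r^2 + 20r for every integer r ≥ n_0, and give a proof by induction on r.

n_0 = 12

At r = 11: 6144 < 6996, so the inequality fails and n_0 ≥ 12. We prove 3·2^r ≥ 56r^2 + 20r for all r ≥ 12.
Base step (r = 12): 3·2^r = 12288 and 56r^2 + 20r = 8304, so 12288 ≥ 8304.
Inductive step: suppose the statement holds for some j ≥ 12, so 3·2^j ≥ 56j^2 + 20j.
Then 3·2^(j + 1) = 2·(3·2^j) ≥ 2·(56j^2 + 20j).
Also, for j ≥ 12 we have 2·(56j^2 + 20j) ≥ 56(j+1)^2 + 20(j+1), since 2·(56j^2 + 20j) − (56(j+1)^2 + 20(j+1)) = 56j^2 - 92j - 76, which is nonnegative for all j ≥ 12.
Combining, 3·2^(j + 1) ≥ 56(j+1)^2 + 20(j+1).
By induction, the statement is established for all r ≥ 12.
Hence the smallest such n_0 is 12.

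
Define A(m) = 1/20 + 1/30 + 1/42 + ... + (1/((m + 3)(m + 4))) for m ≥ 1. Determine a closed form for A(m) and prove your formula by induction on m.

A(m) = m/(4(m + 4))

We claim A(m) = m/(4(m + 4)) for all m ≥ 1.
When m = 1: A(1) = 1/20, and the closed form gives 1/20. They agree.
Inductive step: suppose the statement holds for some p ≥ 1, so A(p) = p/(4(p + 4)).
Then A(p+1) = A(p) + (1/((p + 4)(p + 5))) = (p/(4(p + 4))) + (1/((p + 4)(p + 5))).
Simplifying, A(p+1) = (p + 1)/(4(p + 5)) = (p+1)/(4((p+1) + 4)),
which is the closed form with m = p+1.
By induction, the statement is established for all m ≥ 1.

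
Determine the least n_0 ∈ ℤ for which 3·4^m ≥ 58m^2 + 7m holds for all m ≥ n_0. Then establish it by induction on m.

n_0 = 5

At m = 4: 768 < 956, so the inequality fails and n_0 ≥ 5. We prove 3·4^m ≥ 58m^2 + 7m for all m ≥ 5.
When m = 5: 3·4^m = 3072 and 58m^2 + 7m = 1485, so 3072 ≥ 1485.
For the inductive step, assume it holds for an arbitrary k ≥ 5, so 3·4^k ≥ 58k^2 + 7k.
Then 3·4^(k + 1) = 4·(3·4^k) ≥ 4·(58k^2 + 7k).
Also, for k ≥ 5 we have 4·(58k^2 + 7k) ≥ 58(k+1)^2 + 7(k+1), since 4·(58k^2 + 7k) − (58(k+1)^2 + 7(k+1)) = 174k^2 - 95k - 65, which is nonnegative for all k ≥ 5.
Combining, 3·4^(k + 1) ≥ 58(k+1)^2 + 7(k+1).
Hence, by induction on m, the claim holds for every m ≥ 5.
Hence the smallest such n_0 is 5.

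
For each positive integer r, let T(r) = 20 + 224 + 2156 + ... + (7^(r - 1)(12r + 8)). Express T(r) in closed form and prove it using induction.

T(r) = 7^r(2r + 1) - 1

We claim T(r) = 7^r(2r + 1) - 1 for all r ≥ 1.
Base step (r = 1): T(1) = 20, and the closed form gives 20. They agree.
For the inductive step, assume it holds for an arbitrary k ≥ 1, so T(k) = 7^k(2k + 1) - 1.
Then T(k+1) = T(k) + (7^k(12k + 20)) = (7^k(2k + 1) - 1) + (7^k(12k + 20)).
Simplifying, T(k+1) = 14·7^k·k + 21·7^k - 1 = 7^(k+1)(2(k+1) + 1) - 1,
which is the closed form with r = k+1.
By the principle of mathematical induction, the result holds for all r ≥ 1.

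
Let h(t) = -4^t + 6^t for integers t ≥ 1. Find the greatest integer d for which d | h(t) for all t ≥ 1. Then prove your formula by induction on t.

Computing the first values: h(1) = 2 and h(2) = 20; gcd(2, 20) = 2, so d ≤ 2.
We prove 2 | -4^t + 6^t for all t ≥ 1 by induction on t.
Base case (t = 1): h(1) = 2 = 2·(1), so 2 | h(1).
Inductive step: suppose the statement holds for some j ≥ 1, i.e. 2 | h(j). Then
6^{j+1} − 4^{j+1} = 6·6^j − 4·4^j = 6·(6^j − 4^j) + (2)·4^j. The first term is divisible by 2 by the inductive hypothesis, and the second term (2)·4^j is divisible by 2 since 2 | 2. Hence 2 | h(j+1).
By induction, the statement is established for all t ≥ 1.
Therefore the largest such d is 2.

d = 2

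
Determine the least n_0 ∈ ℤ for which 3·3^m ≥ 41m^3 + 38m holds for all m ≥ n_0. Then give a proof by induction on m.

At m = 8: 19683 < 21296, so the inequality fails and n_0 ≥ 9. We prove 3·3^m ≥ 41m^3 + 38m for all m ≥ 9.
Base step (m = 9): 3·3^m = 59049 and 41m^3 + 38m = 30231, so 59049 ≥ 30231.
Suppose the result is true for m = j, so 3·3^j ≥ 41j^3 + 38j.
Then 3·3^(j + 1) = 3·(3·3^j) ≥ 3·(41j^3 + 38j).
Also, for j ≥ 9 we have 3·(41j^3 + 38j) ≥ 41(j+1)^3 + 38(j+1), since 3·(41j^3 + 38j) − (41(j+1)^3 + 38(j+1)) = 82j^3 - 123j^2 - 47j - 79, which is nonnegative for all j ≥ 9.
Combining, 3·3^(j + 1) ≥ 41(j+1)^3 + 38(j+1).
By induction, the statement is established for all m ≥ 9.
Hence the smallest such n_0 is 9.

n_0 = 9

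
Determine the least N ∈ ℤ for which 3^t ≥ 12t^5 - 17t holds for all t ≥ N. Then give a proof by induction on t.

N = 15

At t = 14: 4782969 < 6453650, so the inequality fails and N ≥ 15. We prove 3^t ≥ 12t^5 - 17t for all t ≥ 15.
When t = 15: 3^t = 14348907 and 12t^5 - 17t = 9112245, so 14348907 ≥ 9112245.
Inductive step: assume the claim holds for t = j, so 3^j ≥ 12j^5 - 17j.
Then 3^(j + 1) = 3·(3^j) ≥ 3·(12j^5 - 17j).
Also, for j ≥ 15 we have 3·(12j^5 - 17j) ≥ 12(j+1)^5 - 17(j+1), since 3·(12j^5 - 17j) − (12(j+1)^5 - 17(j+1)) = 24j^5 - 60j^4 - 120j^3 - 120j^2 - 94j + 5, which is nonnegative for all j ≥ 15.
Combining, 3^(j + 1) ≥ 12(j+1)^5 - 17(j+1).
This completes the induction.
Hence the smallest such N is 15.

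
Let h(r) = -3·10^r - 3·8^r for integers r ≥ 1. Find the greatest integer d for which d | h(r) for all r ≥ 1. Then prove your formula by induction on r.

d = 6

Computing the first values: h(1) = -54 and h(2) = -492; gcd(-54, -492) = 6, so d ≤ 6.
We prove 6 | -3·10^r - 3·8^r for all r ≥ 1 by induction on r.
Base case (r = 1): h(1) = -54 = 6·(-9), so 6 | h(1).
For the inductive step, assume it holds for an arbitrary k ≥ 1, i.e. 6 | h(k). Then
h(k+1) − 10·h(k) = (-3·10^(k+1) - 3·8^(k+1)) − 10·(-3·10^k - 3·8^k) = (-3)·8^k·(8 − 10) = (6)·8^k. Since 6 | h(k) by the inductive hypothesis, 6 | 10·h(k); and 6 | 6 since 6 = 6·1. Therefore 6 | h(k+1).
Hence, by induction on r, the claim holds for every r ≥ 1.
Therefore the largest such d is 6.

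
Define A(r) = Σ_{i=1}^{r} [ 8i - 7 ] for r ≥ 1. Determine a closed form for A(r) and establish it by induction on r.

We claim A(r) = r(4r - 3) for all r ≥ 1.
Base case (r = 1): A(1) = 1, and the closed form gives 1. They agree.
Suppose the result is true for r = i, so A(i) = i(4i - 3).
Then A(i+1) = A(i) + (8i + 1) = (i(4i - 3)) + (8i + 1).
Simplifying, A(i+1) = (i + 1)(4i + 1) = (i+1)(4(i+1) - 3),
which is the closed form with r = i+1.
By the principle of mathematical induction, the result holds for all r ≥ 1.

A(r) = r(4r - 3)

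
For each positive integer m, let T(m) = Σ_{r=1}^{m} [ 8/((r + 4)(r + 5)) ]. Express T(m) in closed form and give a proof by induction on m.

T(m) = 8m/(5(m + 5))

We claim T(m) = 8m/(5(m + 5)) for all m ≥ 1.
Base case (m = 1): T(1) = 4/15, and the closed form gives 4/15. They agree.
Inductive step: suppose the statement holds for some r ≥ 1, so T(r) = 8r/(5(r + 5)).
Then T(r+1) = T(r) + (8/((r + 5)(r + 6))) = (8r/(5(r + 5))) + (8/((r + 5)(r + 6))).
Simplifying, T(r+1) = 8(r + 1)/(5(r + 6)) = 8(r+1)/(5((r+1) + 5)),
which is the closed form with m = r+1.
This completes the induction.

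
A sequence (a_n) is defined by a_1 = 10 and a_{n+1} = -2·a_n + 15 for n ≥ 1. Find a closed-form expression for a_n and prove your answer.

Computing the first terms: a_1 = 10, a_2 = -5, a_3 = 25. This suggests a_n = 5(-2)^(n - 1) + 5.
Base step (n = 1): the formula gives 10 = 10 = a_1.
Inductive step: assume the claim holds for n = r, so a_r = 5(-2)^(r - 1) + 5.
Then a_{r+1} = -2·a_r + 15 = -2·(5(-2)^(r - 1) + 5) + 15 = 5(-2)^r + 5 = 5(-2)^((r+1) - 1) + 5,
which is the claimed formula at n = r+1.
By the principle of mathematical induction, the result holds for all n ≥ 1.

a_n = 5(-2)^(n - 1) + 5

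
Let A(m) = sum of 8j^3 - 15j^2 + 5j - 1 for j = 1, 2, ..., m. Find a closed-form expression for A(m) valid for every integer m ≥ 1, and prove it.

We claim A(m) = m(2m + 1)(m^2 - m - 1) for all m ≥ 1.
When m = 1: A(1) = -3, and the closed form gives -3. They agree.
Inductive step: suppose the statement holds for some j ≥ 1, so A(j) = j(2j^3 - j^2 - 3j - 1).
Then A(j+1) = A(j) + (8j^3 + 9j^2 - j - 3) = (j(2j^3 - j^2 - 3j - 1)) + (8j^3 + 9j^2 - j - 3).
Simplifying, A(j+1) = (j + 1)(2j + 3)(j^2 + j - 1) = (j+1)(2(j+1) + 1)((j+1)^2 - (j+1) - 1),
which is the closed form with m = j+1.
Hence, by induction on m, the claim holds for every m ≥ 1.

A(m) = m(2m + 1)(m^2 - m - 1)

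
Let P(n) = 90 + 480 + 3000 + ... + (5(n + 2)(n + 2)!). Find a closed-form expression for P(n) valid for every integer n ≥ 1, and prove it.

We claim P(n) = 5(n + 3)! - 30 for all n ≥ 1.
Base case (n = 1): P(1) = 90, and the closed form gives 90. They agree.
Inductive step: suppose the statement holds for some i ≥ 1, so P(i) = 5(i + 3)! - 30.
Then P(i+1) = P(i) + (5(i + 3)(i + 3)!) = (5(i + 3)! - 30) + (5(i + 3)(i + 3)!).
Simplifying, P(i+1) = 5((i+1) + 3)! - 30,
which is the closed form with n = i+1.
By the principle of mathematical induction, the result holds for all n ≥ 1.

P(n) = 5(n + 3)! - 30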